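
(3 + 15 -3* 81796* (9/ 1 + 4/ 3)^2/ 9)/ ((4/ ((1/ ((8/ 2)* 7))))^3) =-2.07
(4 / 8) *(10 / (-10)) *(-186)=93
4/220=0.02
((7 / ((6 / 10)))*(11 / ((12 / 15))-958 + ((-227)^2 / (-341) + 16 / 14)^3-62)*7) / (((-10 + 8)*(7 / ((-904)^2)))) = 93748539166120696327000 / 5828817687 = 16083628653407.34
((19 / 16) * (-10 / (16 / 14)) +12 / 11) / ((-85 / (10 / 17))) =0.06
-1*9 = -9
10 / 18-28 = -247 / 9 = -27.44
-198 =-198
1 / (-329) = -1 / 329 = -0.00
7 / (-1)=-7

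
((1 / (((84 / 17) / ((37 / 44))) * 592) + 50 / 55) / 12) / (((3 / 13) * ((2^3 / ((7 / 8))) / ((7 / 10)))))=4893707 / 194641920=0.03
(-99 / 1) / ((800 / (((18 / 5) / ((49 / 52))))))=-11583 / 24500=-0.47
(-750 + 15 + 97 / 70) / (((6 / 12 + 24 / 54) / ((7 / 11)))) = -462177 / 935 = -494.31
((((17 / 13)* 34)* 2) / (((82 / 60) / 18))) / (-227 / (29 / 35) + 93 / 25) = -56571750 / 13053703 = -4.33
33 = 33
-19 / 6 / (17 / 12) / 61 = -38 / 1037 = -0.04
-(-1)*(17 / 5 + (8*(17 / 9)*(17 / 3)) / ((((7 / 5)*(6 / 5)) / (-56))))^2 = 1333154272129 / 164025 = 8127750.48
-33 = -33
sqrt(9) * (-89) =-267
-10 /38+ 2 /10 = -6 /95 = -0.06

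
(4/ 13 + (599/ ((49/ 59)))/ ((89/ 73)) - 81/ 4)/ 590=129632079/ 133795480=0.97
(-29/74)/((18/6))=-29/222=-0.13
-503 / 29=-17.34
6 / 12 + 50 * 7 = 701 / 2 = 350.50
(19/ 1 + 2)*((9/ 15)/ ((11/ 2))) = 126/ 55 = 2.29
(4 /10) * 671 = 1342 /5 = 268.40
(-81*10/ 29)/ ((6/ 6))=-810/ 29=-27.93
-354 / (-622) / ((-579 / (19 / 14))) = -1121 / 840322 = -0.00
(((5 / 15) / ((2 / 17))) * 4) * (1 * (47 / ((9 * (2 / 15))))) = 3995 / 9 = 443.89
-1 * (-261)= 261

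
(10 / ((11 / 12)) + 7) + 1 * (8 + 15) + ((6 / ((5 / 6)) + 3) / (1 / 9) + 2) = 7409 / 55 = 134.71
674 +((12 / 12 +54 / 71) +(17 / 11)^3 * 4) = 65255341 / 94501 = 690.53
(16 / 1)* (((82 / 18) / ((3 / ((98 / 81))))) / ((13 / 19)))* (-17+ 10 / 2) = -4885888 / 9477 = -515.55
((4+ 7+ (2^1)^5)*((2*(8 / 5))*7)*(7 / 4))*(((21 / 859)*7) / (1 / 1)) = 288.46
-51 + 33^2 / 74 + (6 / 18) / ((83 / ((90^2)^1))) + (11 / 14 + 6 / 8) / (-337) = -108905543 / 28977956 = -3.76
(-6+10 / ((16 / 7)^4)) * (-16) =184603 / 2048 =90.14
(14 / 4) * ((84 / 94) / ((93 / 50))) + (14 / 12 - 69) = -578299 / 8742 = -66.15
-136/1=-136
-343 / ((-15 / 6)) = 686 / 5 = 137.20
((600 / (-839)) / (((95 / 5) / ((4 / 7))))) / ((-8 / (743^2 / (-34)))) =-82807350 / 1896979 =-43.65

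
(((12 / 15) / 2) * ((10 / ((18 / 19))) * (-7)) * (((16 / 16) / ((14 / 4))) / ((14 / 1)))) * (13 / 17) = -0.46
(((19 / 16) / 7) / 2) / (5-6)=-19 / 224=-0.08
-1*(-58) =58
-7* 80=-560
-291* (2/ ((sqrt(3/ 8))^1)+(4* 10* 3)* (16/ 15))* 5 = -186240-1940* sqrt(6) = -190992.01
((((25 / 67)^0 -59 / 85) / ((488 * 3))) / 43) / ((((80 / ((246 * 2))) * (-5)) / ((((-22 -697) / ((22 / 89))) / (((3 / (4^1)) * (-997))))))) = -34107203 / 1467088491000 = -0.00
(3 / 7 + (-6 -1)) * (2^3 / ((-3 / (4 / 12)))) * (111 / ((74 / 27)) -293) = -92920 / 63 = -1474.92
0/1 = 0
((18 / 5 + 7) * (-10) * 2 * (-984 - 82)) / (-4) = -56498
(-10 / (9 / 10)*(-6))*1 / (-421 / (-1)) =200 / 1263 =0.16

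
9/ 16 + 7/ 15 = 1.03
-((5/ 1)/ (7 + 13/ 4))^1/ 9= -0.05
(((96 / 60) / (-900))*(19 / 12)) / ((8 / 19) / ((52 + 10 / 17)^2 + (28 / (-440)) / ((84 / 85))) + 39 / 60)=-152337228302 / 35186113082475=-0.00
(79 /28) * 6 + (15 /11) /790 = 102987 /6083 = 16.93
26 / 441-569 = -250903 / 441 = -568.94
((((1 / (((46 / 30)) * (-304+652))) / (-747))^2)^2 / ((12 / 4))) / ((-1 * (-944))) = 625 / 44680595965773333476819668992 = 0.00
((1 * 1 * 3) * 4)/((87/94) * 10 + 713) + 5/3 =85711/50919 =1.68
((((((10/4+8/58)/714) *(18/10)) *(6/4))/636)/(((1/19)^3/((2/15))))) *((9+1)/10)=61731/4303600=0.01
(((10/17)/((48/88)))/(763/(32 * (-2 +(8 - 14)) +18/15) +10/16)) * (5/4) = -0.57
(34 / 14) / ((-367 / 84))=-204 / 367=-0.56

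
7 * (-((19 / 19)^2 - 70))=483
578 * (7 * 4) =16184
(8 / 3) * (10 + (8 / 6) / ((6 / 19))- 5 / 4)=934 / 27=34.59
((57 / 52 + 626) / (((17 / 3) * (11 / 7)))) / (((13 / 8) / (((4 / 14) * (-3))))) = -1173924 / 31603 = -37.15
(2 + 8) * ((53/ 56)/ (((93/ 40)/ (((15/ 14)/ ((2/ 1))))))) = 6625/ 3038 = 2.18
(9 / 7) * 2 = 18 / 7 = 2.57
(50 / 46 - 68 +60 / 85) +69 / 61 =-65.08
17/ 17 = 1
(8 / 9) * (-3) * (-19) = 152 / 3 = 50.67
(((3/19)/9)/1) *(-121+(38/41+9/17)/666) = -56167427/26459514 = -2.12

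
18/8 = 9/4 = 2.25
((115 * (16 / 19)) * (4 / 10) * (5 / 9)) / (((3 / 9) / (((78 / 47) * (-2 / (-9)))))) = 191360 / 8037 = 23.81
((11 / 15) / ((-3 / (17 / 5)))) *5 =-187 / 45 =-4.16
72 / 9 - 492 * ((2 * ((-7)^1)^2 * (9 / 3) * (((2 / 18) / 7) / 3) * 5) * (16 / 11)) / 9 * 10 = -1834424 / 297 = -6176.51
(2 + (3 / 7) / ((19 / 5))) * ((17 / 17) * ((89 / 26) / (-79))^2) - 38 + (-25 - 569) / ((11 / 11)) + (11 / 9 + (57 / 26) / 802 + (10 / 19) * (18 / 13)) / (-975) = -738368298230683 / 1168307898030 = -632.00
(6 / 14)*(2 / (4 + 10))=0.06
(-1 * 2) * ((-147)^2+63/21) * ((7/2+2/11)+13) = -721054.91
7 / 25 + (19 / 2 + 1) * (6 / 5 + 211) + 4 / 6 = 334357 / 150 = 2229.05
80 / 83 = 0.96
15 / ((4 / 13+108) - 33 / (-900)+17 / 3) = 58500 / 444643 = 0.13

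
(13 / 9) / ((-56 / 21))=-13 / 24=-0.54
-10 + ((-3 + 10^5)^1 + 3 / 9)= 299962 / 3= 99987.33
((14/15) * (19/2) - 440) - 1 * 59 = -7352/15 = -490.13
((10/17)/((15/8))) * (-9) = -48/17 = -2.82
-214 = -214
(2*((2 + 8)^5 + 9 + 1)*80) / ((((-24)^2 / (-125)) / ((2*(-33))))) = 687568750 / 3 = 229189583.33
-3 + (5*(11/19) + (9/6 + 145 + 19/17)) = 95293/646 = 147.51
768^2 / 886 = 294912 / 443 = 665.72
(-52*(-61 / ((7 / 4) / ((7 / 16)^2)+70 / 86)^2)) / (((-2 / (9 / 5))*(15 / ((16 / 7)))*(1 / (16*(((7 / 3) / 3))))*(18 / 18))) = -36785455616 / 673650675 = -54.61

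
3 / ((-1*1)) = -3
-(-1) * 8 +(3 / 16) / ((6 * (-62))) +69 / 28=145321 / 13888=10.46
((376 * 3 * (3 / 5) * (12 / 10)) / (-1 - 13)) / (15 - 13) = -5076 / 175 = -29.01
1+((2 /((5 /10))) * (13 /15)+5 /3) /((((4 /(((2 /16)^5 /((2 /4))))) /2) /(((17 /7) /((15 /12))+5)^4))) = 1.36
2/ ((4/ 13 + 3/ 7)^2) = 16562/ 4489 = 3.69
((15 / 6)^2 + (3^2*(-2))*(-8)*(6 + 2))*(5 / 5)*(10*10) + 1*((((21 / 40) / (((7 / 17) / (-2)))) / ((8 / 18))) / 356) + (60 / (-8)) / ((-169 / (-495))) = 557373814429 / 4813120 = 115803.02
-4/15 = -0.27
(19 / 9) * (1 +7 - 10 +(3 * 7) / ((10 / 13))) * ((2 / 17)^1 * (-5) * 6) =-9614 / 51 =-188.51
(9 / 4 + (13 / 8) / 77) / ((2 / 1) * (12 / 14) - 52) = -1399 / 30976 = -0.05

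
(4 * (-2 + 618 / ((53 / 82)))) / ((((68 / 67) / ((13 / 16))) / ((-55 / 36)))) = -1211277925 / 259488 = -4667.95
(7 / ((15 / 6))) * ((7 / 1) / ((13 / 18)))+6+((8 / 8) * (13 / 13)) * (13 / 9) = 20231 / 585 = 34.58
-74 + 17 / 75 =-73.77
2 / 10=1 / 5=0.20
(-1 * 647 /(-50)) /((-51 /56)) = -18116 /1275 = -14.21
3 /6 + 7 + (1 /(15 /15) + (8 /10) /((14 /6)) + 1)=689 /70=9.84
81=81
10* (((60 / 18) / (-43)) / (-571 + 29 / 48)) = 1600 / 1177297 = 0.00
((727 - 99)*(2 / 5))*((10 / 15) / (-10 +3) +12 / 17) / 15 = 273808 / 26775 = 10.23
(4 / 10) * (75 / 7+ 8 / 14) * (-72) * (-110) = 250272 / 7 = 35753.14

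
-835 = -835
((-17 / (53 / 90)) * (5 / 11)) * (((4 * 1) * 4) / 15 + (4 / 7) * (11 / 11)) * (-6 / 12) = 43860 / 4081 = 10.75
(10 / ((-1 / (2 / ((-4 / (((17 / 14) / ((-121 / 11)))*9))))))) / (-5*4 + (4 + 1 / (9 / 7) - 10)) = 6885 / 34958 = 0.20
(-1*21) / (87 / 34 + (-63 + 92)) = -714 / 1073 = -0.67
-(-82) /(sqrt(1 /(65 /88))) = 41*sqrt(1430) /22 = 70.47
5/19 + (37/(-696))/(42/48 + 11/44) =3212/14877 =0.22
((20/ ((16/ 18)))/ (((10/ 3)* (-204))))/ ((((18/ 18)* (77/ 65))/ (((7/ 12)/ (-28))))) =195/ 335104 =0.00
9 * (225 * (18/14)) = 18225/7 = 2603.57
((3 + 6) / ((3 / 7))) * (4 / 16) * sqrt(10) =21 * sqrt(10) / 4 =16.60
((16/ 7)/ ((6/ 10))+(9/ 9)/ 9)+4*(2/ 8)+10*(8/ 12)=730/ 63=11.59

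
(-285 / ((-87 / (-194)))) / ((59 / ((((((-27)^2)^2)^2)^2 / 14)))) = -735047772953380178390871615 / 11977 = -61371609998612355213398.31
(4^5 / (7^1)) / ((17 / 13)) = 13312 / 119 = 111.87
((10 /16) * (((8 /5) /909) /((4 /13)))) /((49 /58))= 377 /89082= 0.00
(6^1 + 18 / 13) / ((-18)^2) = 0.02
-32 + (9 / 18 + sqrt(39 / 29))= -30.34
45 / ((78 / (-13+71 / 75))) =-452 / 65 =-6.95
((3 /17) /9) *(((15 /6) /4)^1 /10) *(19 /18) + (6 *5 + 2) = 470035 /14688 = 32.00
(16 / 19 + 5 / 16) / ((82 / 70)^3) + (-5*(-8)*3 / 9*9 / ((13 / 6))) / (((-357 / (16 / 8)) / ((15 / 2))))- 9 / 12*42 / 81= -582759831593 / 291714473232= -2.00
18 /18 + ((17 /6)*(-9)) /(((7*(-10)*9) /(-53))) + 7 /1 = 2459 /420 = 5.85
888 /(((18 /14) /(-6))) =-4144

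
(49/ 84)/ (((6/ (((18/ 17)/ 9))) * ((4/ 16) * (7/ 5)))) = 5/ 153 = 0.03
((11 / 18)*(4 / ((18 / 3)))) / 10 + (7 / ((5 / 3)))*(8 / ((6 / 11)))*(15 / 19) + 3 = 265079 / 5130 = 51.67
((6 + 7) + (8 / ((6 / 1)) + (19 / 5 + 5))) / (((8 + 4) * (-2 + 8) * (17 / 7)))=2429 / 18360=0.13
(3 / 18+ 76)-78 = -1.83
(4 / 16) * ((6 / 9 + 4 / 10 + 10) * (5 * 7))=581 / 6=96.83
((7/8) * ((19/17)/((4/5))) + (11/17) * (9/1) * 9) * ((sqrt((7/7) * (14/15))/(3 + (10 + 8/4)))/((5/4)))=2.76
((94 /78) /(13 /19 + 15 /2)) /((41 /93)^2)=5149038 /6796283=0.76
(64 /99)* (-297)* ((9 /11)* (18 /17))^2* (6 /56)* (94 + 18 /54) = -356498496 /244783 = -1456.39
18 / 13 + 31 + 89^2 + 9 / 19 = 1964603 / 247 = 7953.86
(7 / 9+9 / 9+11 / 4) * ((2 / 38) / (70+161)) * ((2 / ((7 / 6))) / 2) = 163 / 184338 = 0.00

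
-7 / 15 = -0.47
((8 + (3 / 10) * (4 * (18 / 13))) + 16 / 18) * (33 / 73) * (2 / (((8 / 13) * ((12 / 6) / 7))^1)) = 118811 / 2190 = 54.25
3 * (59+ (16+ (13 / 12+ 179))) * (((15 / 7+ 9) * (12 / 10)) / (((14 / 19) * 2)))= 6804603 / 980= 6943.47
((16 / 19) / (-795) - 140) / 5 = -2114716 / 75525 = -28.00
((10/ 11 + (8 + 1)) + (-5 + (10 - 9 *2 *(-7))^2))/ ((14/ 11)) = 101755/ 7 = 14536.43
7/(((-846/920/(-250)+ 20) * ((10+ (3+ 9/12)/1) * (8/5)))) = 0.02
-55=-55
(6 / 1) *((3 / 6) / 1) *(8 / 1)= 24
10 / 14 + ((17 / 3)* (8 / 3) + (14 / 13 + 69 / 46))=30143 / 1638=18.40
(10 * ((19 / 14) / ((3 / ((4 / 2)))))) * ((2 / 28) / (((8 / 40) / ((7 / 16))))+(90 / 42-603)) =-12782915 / 2352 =-5434.91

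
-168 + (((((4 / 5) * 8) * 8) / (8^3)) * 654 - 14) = -583 / 5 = -116.60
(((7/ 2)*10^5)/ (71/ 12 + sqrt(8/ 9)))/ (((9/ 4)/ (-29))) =-11530400000/ 14739 + 1299200000*sqrt(2)/ 14739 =-657646.63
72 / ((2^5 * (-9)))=-1 / 4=-0.25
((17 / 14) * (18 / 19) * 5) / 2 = 765 / 266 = 2.88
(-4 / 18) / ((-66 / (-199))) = -199 / 297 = -0.67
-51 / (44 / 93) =-4743 / 44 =-107.80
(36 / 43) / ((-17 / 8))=-288 / 731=-0.39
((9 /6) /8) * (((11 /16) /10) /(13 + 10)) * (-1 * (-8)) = 33 /7360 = 0.00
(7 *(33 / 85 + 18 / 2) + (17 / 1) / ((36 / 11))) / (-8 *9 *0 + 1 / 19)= 1347.33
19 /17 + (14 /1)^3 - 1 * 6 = 46565 /17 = 2739.12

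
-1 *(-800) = 800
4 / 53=0.08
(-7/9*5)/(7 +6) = -0.30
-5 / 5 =-1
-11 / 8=-1.38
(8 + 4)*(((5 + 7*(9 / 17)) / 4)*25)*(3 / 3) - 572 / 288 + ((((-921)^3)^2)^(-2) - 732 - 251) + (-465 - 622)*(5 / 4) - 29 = -87122661910441642260749377063433811719285 / 50658750154216673559916389525105347976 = -1719.79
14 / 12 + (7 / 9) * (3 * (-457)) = -6391 / 6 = -1065.17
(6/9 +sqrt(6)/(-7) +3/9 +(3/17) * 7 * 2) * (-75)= -234.05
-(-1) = 1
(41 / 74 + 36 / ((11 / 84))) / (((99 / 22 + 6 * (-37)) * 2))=-224227 / 354090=-0.63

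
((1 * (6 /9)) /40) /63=1 /3780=0.00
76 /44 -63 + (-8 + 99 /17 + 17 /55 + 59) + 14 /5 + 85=83.66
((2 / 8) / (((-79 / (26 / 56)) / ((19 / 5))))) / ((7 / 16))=-247 / 19355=-0.01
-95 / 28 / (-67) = 95 / 1876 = 0.05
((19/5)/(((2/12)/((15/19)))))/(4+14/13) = 39/11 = 3.55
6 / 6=1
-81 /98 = -0.83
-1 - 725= -726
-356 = -356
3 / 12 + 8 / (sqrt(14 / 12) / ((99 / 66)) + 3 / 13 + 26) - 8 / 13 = -9815743 / 163135492 - 4056*sqrt(42) / 3137221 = -0.07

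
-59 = -59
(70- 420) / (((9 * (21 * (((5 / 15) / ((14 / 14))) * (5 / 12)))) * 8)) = -5 / 3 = -1.67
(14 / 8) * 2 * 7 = 49 / 2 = 24.50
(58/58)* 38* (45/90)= 19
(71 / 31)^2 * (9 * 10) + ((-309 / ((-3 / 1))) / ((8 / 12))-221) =779567 / 1922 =405.60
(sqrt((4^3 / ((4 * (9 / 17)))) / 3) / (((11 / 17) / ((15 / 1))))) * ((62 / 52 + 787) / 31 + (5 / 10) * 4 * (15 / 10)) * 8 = 10386320 * sqrt(51) / 4433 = 16732.05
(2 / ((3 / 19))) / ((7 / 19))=722 / 21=34.38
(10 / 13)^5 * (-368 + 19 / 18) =-330250000 / 3341637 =-98.83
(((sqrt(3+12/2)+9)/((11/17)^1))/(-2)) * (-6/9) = 68/11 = 6.18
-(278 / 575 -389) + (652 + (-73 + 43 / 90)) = 967.99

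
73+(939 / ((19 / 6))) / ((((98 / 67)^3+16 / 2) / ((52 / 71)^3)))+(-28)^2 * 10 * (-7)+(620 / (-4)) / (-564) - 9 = -21987412191524968291 / 401191655392428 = -54805.26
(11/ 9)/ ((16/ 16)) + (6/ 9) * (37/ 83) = 1135/ 747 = 1.52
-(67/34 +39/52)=-185/68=-2.72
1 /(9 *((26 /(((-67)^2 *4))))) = 76.74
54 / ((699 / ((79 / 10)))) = 711 / 1165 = 0.61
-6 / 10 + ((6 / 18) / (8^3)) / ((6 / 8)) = -3451 / 5760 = -0.60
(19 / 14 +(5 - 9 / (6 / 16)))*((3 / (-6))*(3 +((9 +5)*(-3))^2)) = 436449 / 28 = 15587.46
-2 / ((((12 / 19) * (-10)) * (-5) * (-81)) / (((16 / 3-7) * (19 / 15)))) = -361 / 218700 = -0.00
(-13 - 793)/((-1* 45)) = 806/45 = 17.91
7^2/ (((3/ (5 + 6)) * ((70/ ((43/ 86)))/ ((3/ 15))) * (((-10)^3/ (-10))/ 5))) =77/ 6000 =0.01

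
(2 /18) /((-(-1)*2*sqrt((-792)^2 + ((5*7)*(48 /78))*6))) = sqrt(6626841) /36702504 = 0.00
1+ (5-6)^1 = 0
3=3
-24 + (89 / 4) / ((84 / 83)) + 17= 5035 / 336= 14.99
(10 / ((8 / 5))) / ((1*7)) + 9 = 277 / 28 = 9.89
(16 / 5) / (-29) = -16 / 145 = -0.11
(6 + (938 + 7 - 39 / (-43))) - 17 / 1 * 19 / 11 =436363 / 473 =922.54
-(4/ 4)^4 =-1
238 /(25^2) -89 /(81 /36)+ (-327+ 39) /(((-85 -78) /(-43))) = -105578354 /916875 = -115.15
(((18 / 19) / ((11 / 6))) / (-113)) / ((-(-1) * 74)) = -54 / 873829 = -0.00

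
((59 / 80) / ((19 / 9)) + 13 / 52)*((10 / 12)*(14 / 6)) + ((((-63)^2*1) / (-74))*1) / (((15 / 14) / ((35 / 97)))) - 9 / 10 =-1747606991 / 98195040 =-17.80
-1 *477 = -477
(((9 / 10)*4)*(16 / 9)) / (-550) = -16 / 1375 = -0.01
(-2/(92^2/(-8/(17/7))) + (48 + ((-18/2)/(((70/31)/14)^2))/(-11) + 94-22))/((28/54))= 5056443657/17311525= 292.09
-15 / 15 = -1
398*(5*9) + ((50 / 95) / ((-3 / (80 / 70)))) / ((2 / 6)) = 2381950 / 133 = 17909.40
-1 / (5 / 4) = -4 / 5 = -0.80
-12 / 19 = -0.63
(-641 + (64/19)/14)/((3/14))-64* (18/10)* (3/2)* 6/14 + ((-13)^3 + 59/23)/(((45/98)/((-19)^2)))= -26434044566/15295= -1728280.13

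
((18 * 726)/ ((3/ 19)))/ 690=119.95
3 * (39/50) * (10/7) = 3.34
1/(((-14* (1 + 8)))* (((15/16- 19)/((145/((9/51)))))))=0.36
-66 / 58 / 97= -33 / 2813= -0.01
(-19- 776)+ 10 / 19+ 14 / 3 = -45019 / 57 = -789.81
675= 675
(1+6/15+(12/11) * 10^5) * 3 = 18000231/55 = 327276.93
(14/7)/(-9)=-2/9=-0.22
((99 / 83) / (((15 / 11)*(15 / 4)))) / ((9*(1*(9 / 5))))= 484 / 33615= 0.01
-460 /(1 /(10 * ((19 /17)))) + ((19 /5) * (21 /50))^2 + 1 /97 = -529598915051 /103062500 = -5138.62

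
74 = 74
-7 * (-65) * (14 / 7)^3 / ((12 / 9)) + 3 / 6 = 5461 / 2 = 2730.50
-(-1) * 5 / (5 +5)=1 / 2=0.50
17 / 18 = 0.94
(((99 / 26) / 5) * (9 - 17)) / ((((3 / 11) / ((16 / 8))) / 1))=-2904 / 65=-44.68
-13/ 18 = -0.72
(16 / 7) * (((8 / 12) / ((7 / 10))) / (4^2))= 20 / 147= 0.14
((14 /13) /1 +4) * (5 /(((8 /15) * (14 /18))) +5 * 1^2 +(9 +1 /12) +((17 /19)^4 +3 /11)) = 137.33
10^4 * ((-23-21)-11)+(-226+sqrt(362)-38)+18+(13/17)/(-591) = -5528321575/10047+sqrt(362) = -550226.97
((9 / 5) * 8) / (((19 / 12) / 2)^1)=1728 / 95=18.19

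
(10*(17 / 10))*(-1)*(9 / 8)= -19.12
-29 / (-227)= 29 / 227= 0.13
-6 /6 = -1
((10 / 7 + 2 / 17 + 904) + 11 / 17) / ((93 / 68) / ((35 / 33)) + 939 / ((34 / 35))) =2156740 / 2303619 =0.94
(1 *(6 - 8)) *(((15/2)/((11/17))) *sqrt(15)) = -255 *sqrt(15)/11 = -89.78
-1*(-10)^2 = -100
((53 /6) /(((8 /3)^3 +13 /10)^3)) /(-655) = -34773300 /21452180376541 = -0.00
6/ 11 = 0.55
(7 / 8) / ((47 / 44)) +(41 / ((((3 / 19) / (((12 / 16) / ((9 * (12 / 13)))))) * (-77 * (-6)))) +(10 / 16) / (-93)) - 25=-7018842917 / 290793888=-24.14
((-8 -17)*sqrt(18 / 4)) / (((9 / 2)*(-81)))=25*sqrt(2) / 243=0.15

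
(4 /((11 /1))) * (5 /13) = 20 /143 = 0.14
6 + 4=10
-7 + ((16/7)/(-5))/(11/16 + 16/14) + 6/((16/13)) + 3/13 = -228549/106600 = -2.14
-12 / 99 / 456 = -0.00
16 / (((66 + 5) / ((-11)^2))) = 1936 / 71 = 27.27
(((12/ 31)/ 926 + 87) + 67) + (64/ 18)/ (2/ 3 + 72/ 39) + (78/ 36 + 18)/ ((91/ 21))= 8780944331/ 54857166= 160.07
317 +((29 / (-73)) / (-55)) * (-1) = 1272726 / 4015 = 316.99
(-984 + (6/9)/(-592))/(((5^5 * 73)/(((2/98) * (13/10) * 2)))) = -11359309/49630875000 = -0.00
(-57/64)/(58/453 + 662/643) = -16602903/21579520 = -0.77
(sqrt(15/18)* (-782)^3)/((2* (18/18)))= -119552942* sqrt(30)/3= -218272810.50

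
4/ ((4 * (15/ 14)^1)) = 14/ 15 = 0.93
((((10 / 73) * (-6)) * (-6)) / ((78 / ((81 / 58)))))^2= 5904900 / 757405441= 0.01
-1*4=-4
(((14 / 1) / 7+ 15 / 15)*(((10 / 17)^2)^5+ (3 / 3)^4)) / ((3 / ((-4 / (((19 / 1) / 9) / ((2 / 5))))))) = -0.76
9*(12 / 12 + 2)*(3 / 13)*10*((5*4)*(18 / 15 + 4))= 6480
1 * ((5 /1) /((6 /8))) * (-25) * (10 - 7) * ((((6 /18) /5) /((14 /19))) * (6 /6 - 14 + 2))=10450 /21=497.62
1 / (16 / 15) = 0.94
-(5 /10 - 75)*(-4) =-298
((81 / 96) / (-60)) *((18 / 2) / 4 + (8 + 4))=-513 / 2560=-0.20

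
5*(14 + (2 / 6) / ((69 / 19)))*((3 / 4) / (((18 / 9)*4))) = 14585 / 2208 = 6.61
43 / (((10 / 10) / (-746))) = -32078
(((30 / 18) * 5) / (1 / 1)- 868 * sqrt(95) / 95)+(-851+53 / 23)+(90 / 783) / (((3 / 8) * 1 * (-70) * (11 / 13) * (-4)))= -388440917 / 462231- 868 * sqrt(95) / 95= -929.42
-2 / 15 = -0.13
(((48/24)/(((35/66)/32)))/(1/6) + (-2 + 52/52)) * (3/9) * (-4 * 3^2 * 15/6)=-151854/7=-21693.43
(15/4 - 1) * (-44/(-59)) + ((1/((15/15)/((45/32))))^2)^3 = 619844932579/63350767616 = 9.78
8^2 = 64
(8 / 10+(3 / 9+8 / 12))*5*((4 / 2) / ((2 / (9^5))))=531441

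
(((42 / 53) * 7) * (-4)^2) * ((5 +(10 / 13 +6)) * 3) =2159136 / 689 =3133.72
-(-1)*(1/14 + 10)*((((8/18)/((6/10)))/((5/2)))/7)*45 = 940/49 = 19.18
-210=-210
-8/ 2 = -4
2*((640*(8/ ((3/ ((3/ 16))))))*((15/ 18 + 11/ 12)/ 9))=1120/ 9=124.44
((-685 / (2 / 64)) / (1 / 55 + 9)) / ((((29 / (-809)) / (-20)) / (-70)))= 85341410000 / 899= 94929265.85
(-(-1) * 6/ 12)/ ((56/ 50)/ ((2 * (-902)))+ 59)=11275/ 1330436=0.01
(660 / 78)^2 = 12100 / 169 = 71.60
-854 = -854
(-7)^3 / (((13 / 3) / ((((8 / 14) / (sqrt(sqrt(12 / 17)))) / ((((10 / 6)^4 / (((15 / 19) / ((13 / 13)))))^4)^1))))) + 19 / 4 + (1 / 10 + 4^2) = -341704871298 *17^(1 / 4) *sqrt(2) *3^(3 / 4) / 413616455078125 + 417 / 20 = 20.84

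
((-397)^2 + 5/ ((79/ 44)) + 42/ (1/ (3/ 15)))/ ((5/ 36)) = 2241359028/ 1975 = 1134865.33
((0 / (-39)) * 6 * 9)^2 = 0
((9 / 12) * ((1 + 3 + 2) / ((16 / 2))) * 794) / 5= 3573 / 40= 89.32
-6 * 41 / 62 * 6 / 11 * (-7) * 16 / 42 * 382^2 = 287178432 / 341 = 842165.49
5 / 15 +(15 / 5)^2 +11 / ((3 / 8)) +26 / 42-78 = -271 / 7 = -38.71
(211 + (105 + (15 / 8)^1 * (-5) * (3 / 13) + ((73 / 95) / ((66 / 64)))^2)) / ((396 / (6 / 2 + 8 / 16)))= 2249456670713 / 809531236800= 2.78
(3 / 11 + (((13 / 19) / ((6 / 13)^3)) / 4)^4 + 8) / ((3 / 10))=69641012415406918135 / 1198266224220831744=58.12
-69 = -69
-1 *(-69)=69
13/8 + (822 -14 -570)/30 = 1147/120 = 9.56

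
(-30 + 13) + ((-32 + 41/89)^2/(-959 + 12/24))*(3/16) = -17.19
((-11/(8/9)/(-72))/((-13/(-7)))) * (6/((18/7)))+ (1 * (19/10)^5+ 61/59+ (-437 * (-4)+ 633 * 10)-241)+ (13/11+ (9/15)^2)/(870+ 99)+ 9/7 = 30003959913854911/3815211400000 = 7864.30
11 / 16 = 0.69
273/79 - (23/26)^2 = 142757/53404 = 2.67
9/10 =0.90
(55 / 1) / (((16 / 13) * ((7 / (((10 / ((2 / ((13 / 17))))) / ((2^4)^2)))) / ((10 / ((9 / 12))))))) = 232375 / 182784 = 1.27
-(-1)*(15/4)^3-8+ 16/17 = 45.68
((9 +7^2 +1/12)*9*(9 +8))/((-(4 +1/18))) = -319923/146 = -2191.25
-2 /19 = -0.11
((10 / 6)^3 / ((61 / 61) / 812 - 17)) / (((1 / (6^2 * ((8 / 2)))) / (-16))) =25984000 / 41409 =627.50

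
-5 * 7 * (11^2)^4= -7502560835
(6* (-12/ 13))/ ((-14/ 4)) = 1.58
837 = 837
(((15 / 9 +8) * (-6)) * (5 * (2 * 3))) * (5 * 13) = -113100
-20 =-20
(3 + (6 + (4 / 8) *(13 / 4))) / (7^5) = 0.00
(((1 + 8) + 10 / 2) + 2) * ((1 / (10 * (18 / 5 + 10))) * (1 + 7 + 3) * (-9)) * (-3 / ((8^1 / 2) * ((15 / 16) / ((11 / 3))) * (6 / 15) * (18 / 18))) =1452 / 17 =85.41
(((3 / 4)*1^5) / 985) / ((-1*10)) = -3 / 39400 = -0.00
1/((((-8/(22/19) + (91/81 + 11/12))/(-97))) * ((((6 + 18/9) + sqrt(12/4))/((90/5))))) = 49781952/1058533 -6222744 * sqrt(3)/1058533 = 36.85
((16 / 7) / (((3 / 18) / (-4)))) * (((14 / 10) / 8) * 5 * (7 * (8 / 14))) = -192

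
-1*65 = -65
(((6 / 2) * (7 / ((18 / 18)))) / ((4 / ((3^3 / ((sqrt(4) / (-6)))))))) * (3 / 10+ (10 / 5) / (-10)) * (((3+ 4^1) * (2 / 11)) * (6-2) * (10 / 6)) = -3969 / 11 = -360.82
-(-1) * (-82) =-82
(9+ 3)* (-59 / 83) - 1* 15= -1953 / 83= -23.53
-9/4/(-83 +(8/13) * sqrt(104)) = 36 * sqrt(26)/89045 +9711/356180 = 0.03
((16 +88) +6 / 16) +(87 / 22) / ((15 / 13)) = 47433 / 440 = 107.80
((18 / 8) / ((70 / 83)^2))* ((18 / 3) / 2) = 186003 / 19600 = 9.49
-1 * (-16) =16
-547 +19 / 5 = -2716 / 5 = -543.20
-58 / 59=-0.98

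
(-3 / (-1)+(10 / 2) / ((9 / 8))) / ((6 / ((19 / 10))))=1273 / 540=2.36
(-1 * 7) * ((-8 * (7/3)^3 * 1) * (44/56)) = 15092/27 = 558.96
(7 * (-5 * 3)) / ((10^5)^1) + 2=39979 / 20000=2.00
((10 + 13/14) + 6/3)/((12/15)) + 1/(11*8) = 4981/308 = 16.17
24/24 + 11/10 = 21/10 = 2.10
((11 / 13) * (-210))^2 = 5336100 / 169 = 31574.56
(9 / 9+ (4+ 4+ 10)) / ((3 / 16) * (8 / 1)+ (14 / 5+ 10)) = 190 / 143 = 1.33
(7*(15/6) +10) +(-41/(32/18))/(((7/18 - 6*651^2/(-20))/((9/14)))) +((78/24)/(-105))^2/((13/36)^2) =881316629779/32039453600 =27.51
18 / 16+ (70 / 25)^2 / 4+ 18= 4217 / 200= 21.08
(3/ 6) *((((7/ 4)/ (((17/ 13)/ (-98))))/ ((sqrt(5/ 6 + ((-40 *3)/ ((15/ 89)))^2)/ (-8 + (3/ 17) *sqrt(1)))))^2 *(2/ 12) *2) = 351704744209/ 1016172946196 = 0.35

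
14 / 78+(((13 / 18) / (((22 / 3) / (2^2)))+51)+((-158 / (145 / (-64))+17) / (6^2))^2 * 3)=89605522847 / 1298840400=68.99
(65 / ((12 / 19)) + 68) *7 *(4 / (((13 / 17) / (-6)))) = -488138 / 13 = -37549.08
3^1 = 3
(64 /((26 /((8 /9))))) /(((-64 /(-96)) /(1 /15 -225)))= -431872 /585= -738.24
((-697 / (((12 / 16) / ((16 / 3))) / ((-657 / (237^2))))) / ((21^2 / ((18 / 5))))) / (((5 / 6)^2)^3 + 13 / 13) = 33762189312 / 95230451645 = 0.35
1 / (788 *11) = 1 / 8668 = 0.00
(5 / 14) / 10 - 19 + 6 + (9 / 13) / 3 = -12.73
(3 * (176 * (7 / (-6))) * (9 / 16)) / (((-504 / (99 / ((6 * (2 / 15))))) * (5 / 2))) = 1089 / 32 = 34.03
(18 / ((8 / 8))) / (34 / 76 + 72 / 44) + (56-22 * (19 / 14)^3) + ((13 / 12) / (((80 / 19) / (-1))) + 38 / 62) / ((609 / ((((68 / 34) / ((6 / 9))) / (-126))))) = 44769138232729 / 4641044204160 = 9.65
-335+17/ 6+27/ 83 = -165257/ 498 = -331.84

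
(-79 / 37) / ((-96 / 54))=711 / 592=1.20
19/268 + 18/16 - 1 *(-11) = 6537/536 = 12.20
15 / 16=0.94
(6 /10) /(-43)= -3 /215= -0.01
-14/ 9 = -1.56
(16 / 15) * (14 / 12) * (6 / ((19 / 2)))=224 / 285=0.79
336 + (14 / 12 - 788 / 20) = 8933 / 30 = 297.77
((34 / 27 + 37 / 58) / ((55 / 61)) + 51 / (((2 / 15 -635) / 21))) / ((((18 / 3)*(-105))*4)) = -0.00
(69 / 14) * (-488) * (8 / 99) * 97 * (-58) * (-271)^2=18550087347136 / 231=80303408429.16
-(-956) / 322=478 / 161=2.97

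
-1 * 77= -77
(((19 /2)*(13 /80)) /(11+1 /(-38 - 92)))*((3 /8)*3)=0.16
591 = 591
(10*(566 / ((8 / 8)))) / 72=1415 / 18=78.61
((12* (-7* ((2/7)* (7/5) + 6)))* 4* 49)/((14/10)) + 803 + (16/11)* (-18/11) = -9010069/121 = -74463.38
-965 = -965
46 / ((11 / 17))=782 / 11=71.09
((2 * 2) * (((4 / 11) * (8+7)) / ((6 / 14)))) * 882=493920 / 11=44901.82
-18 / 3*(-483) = 2898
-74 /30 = -2.47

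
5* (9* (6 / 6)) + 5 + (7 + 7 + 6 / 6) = 65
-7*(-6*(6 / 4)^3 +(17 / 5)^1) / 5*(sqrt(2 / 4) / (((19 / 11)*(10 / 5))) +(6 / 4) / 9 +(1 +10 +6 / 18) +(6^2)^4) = 25949*sqrt(2) / 7600 +1584896509 / 40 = 39622417.55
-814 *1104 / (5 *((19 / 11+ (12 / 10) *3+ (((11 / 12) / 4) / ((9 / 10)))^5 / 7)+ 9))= -32535160927432998912 / 2593568055561841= -12544.56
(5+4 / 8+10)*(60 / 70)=13.29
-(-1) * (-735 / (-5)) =147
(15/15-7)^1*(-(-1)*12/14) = -36/7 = -5.14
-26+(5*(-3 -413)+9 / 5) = -10521 / 5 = -2104.20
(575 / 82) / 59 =575 / 4838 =0.12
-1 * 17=-17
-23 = -23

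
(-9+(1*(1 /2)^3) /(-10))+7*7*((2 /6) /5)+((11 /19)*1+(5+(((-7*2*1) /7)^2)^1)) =17479 /4560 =3.83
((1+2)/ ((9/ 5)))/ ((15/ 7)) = 7/ 9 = 0.78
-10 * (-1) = 10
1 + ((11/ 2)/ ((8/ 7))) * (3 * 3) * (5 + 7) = 2083/ 4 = 520.75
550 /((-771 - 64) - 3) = -275 /419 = -0.66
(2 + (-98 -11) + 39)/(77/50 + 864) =-3400/43277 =-0.08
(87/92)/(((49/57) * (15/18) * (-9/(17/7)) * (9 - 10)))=28101/78890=0.36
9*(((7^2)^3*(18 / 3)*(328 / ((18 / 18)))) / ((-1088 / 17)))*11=-1432611873 / 4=-358152968.25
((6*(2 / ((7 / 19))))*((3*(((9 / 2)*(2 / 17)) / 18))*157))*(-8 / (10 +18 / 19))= -510093 / 1547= -329.73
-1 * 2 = -2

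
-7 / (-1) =7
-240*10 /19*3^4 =-194400 /19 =-10231.58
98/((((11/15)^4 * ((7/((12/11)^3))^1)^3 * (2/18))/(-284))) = -1335325356195840000/241658985007517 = -5525.66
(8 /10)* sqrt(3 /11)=4* sqrt(33) /55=0.42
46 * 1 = 46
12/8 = 3/2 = 1.50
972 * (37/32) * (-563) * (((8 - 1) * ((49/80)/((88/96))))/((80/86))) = -223975349451/70400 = -3181468.03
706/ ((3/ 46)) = 32476/ 3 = 10825.33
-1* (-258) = 258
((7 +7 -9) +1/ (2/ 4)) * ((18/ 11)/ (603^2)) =14/ 444411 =0.00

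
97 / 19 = 5.11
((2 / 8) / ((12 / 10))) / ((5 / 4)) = 1 / 6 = 0.17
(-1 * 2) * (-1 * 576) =1152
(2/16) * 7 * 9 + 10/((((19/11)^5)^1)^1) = 168878317/19808792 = 8.53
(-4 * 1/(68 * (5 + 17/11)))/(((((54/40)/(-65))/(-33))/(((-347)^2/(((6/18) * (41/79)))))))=-374071630075/37638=-9938669.17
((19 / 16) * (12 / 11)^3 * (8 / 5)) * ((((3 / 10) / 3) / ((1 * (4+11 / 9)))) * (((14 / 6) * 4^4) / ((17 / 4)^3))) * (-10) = -5648154624 / 1536712705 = -3.68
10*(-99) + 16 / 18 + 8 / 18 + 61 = -2783 / 3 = -927.67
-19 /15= -1.27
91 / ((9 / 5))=455 / 9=50.56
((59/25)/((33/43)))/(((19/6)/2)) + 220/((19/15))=917648/5225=175.63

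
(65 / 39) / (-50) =-1 / 30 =-0.03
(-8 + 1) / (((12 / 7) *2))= -49 / 24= -2.04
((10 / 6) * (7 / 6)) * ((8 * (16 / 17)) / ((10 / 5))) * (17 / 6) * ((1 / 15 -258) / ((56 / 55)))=-425590 / 81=-5254.20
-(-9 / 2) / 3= 3 / 2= 1.50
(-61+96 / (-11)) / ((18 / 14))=-5369 / 99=-54.23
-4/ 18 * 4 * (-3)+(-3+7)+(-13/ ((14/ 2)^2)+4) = 1529/ 147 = 10.40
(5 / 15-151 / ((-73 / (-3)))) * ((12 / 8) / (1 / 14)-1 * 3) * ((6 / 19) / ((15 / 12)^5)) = -47407104 / 4334375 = -10.94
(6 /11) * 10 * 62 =3720 /11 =338.18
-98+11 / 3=-283 / 3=-94.33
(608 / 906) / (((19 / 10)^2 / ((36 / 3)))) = 6400 / 2869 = 2.23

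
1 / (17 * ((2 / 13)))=13 / 34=0.38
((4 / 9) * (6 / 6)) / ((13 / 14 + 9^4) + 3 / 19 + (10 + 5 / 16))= 8512 / 125874585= 0.00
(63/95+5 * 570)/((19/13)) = 3520569/1805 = 1950.45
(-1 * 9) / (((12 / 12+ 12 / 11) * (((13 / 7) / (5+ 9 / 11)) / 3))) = -12096 / 299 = -40.45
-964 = -964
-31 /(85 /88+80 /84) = -57288 /3545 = -16.16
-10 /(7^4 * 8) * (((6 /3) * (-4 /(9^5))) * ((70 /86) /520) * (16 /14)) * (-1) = -10 /79253146791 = -0.00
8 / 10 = 4 / 5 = 0.80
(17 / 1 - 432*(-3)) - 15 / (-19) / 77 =1920934 / 1463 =1313.01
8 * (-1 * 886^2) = -6279968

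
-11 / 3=-3.67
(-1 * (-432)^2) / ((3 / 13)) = -808704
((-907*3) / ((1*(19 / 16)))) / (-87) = 14512 / 551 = 26.34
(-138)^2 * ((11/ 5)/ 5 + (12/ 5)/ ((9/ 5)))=844284/ 25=33771.36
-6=-6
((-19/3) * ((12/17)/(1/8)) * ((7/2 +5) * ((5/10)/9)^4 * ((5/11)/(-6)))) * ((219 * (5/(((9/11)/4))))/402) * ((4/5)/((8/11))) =76285/23737698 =0.00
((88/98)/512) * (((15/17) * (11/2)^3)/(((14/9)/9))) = 1.49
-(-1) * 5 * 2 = 10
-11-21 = -32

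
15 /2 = 7.50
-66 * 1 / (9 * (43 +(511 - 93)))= -22 / 1383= -0.02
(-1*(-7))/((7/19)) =19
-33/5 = -6.60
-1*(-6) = 6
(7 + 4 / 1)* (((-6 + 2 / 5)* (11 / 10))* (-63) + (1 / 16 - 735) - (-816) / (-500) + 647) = 3283.62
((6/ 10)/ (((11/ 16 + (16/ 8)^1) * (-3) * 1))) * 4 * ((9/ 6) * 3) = -288/ 215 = -1.34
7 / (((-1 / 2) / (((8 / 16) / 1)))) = -7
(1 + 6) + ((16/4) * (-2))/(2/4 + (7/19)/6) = -29/4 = -7.25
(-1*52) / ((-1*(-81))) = -52 / 81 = -0.64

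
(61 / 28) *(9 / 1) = 549 / 28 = 19.61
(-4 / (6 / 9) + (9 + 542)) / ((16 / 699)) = 380955 / 16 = 23809.69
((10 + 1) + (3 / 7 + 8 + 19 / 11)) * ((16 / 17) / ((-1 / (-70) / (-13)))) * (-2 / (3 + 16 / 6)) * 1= 20329920 / 3179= 6395.07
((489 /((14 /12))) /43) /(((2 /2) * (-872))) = -1467 /131236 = -0.01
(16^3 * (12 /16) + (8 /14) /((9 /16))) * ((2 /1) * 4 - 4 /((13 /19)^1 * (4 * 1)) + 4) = 26523200 /819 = 32384.86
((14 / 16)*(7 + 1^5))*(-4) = -28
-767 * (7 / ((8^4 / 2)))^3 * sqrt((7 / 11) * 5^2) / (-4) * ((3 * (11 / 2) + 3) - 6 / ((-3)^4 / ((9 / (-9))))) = 1390383085 * sqrt(77) / 20409684590592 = 0.00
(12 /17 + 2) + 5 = 131 /17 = 7.71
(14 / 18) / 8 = 7 / 72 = 0.10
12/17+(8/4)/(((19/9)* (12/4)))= 330/323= 1.02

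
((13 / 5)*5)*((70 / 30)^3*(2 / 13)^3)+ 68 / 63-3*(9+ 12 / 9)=-936487 / 31941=-29.32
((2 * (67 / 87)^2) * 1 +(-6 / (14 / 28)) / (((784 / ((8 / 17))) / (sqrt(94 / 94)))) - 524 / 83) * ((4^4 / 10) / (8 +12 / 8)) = -687832926208 / 49714743645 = -13.84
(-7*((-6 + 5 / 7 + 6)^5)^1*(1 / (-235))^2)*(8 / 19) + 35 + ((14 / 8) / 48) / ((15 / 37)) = 35.09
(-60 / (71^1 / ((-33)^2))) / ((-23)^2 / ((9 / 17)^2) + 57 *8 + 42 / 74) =-1780218 / 4534273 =-0.39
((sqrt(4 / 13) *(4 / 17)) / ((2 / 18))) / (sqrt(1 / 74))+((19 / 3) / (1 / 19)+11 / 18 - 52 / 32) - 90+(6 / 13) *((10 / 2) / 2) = 72 *sqrt(962) / 221+28523 / 936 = 40.58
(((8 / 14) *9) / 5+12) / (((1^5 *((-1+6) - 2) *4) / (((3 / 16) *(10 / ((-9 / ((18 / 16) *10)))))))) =-285 / 112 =-2.54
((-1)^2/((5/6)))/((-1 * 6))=-1/5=-0.20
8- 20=-12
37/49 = 0.76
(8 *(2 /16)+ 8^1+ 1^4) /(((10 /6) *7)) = 6 /7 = 0.86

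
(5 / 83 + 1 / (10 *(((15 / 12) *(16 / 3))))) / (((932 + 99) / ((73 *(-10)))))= -91177 / 1711460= -0.05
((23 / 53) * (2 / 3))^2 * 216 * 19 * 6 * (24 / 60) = 11578752 / 14045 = 824.40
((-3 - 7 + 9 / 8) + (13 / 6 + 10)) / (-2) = -79 / 48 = -1.65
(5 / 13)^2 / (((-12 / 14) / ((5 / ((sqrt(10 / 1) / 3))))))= -175*sqrt(10) / 676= -0.82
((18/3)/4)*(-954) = -1431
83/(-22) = -83/22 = -3.77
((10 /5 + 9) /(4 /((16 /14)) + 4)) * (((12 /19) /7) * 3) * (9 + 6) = 792 /133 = 5.95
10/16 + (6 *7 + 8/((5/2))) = 1833/40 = 45.82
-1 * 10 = -10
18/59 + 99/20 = 6201/1180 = 5.26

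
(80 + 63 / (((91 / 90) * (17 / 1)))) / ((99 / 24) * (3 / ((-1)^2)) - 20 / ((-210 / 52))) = 3106320 / 643331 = 4.83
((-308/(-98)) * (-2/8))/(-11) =1/14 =0.07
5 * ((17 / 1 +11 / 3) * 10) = 3100 / 3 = 1033.33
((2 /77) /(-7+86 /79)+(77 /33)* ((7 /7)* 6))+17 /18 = 9670127 /647262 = 14.94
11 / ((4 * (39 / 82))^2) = 18491 / 6084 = 3.04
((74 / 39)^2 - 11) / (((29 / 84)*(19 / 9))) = -945420 / 93119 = -10.15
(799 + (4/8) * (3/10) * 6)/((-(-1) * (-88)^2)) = 7999/77440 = 0.10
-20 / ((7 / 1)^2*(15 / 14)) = -8 / 21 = -0.38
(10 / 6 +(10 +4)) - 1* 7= 26 / 3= 8.67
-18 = -18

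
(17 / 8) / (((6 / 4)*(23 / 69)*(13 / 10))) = 85 / 26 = 3.27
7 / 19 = 0.37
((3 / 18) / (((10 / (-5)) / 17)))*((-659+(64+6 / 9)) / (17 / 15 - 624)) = -151555 / 112116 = -1.35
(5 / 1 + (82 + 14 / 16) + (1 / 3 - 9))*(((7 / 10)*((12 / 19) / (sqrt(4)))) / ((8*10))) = 13307 / 60800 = 0.22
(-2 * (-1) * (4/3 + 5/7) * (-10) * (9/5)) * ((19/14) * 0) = 0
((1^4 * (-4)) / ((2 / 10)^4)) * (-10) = 25000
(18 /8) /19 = 9 /76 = 0.12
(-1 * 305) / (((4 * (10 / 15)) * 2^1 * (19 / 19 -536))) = 183 / 1712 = 0.11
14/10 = 7/5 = 1.40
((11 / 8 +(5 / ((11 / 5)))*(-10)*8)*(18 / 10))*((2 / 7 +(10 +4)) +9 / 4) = -66167793 / 12320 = -5370.76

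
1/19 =0.05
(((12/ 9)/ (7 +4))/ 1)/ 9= 4/ 297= 0.01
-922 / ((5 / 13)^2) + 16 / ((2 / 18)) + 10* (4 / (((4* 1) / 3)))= -151468 / 25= -6058.72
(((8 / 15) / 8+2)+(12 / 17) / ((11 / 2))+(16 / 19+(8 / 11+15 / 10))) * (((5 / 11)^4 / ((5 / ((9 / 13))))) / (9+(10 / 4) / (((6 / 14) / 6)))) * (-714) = -883781325 / 1750302268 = -0.50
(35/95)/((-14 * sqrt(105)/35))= -sqrt(105)/114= -0.09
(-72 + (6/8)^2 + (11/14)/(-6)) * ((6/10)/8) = -24047/4480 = -5.37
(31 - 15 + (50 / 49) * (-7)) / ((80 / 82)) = 1271 / 140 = 9.08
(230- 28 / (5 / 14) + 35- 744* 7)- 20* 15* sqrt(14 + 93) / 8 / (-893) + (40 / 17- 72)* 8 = -474179 / 85 + 75* sqrt(107) / 1786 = -5578.14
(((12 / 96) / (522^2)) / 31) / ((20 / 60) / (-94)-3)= -0.00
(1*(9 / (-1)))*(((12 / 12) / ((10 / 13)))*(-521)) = 60957 / 10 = 6095.70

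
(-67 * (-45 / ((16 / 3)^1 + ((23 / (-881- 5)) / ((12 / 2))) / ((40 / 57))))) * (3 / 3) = 565.97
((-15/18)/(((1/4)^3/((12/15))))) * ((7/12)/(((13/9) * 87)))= -224/1131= -0.20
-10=-10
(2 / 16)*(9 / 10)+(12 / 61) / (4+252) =2211 / 19520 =0.11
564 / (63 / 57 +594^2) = 3572 / 2234635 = 0.00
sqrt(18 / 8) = 3 / 2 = 1.50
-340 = -340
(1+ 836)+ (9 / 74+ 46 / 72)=837.76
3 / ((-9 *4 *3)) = -1 / 36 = -0.03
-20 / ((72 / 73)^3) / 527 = -1945085 / 49175424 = -0.04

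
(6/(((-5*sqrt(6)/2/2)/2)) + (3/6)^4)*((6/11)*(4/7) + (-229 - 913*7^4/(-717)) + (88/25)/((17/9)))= 4150920058/23463825 - 531317767424*sqrt(6)/117319125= -10916.40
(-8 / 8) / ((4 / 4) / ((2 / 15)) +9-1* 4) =-2 / 25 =-0.08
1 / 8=0.12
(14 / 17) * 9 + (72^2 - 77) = 86945 / 17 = 5114.41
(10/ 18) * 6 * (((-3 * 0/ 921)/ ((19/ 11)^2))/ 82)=0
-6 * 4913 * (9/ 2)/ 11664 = -4913/ 432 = -11.37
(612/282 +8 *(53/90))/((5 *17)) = 14554/179775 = 0.08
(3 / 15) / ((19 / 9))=9 / 95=0.09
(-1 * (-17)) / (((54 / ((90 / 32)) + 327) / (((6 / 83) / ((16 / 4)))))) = 85 / 95782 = 0.00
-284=-284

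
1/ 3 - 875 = -874.67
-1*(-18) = 18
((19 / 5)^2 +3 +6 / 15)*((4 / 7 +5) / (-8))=-8697 / 700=-12.42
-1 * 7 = -7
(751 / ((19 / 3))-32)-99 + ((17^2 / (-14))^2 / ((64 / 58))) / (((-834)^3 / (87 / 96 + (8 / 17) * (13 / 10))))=-137384020763250007 / 11060577042923520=-12.42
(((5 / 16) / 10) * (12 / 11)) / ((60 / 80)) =1 / 22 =0.05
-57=-57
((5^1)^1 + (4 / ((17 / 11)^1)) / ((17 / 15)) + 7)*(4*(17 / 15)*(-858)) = -4722432 / 85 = -55558.02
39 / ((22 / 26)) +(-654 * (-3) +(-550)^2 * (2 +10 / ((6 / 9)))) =56589589 / 11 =5144508.09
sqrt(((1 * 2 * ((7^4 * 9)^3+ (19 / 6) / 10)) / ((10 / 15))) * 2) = sqrt(6054179021717590) / 10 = 7780860.51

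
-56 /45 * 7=-392 /45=-8.71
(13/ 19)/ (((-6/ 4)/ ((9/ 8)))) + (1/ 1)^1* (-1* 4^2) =-1255/ 76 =-16.51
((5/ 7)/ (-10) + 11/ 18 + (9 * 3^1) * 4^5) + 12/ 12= 1741921/ 63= 27649.54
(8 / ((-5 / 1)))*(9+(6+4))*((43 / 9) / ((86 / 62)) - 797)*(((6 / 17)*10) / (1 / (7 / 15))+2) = 67306208 / 765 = 87981.97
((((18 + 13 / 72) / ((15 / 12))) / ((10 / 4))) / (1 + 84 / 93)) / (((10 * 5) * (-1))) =-40579 / 663750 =-0.06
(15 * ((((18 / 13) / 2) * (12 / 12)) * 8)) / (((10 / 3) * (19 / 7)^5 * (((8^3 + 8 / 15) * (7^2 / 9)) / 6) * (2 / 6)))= 33756345 / 30933904807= 0.00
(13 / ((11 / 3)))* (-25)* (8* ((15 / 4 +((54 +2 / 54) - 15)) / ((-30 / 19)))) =5706935 / 297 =19215.27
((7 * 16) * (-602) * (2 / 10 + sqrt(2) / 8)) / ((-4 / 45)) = 94815 * sqrt(2) + 151704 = 285792.66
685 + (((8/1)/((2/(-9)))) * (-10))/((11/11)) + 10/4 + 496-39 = 3009/2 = 1504.50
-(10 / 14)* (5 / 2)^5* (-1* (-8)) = -15625 / 28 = -558.04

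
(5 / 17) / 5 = 1 / 17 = 0.06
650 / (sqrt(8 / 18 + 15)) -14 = -14 + 1950 * sqrt(139) / 139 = 151.40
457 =457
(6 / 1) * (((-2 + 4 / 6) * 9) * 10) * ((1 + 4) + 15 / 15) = -4320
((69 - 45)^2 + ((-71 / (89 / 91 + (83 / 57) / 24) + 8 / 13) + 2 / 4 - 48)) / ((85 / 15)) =4647132111 / 57152810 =81.31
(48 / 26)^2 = 3.41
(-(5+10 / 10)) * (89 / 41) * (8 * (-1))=4272 / 41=104.20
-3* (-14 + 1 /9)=125 /3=41.67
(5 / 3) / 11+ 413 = 13634 / 33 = 413.15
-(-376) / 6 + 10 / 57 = 1194 / 19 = 62.84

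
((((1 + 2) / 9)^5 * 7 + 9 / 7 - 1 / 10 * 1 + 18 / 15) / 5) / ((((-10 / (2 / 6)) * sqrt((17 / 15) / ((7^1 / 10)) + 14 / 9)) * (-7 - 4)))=41071 * sqrt(14) / 187110000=0.00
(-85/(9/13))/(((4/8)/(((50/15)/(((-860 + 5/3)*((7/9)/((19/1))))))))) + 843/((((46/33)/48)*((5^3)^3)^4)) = 5621521268039941787720207942476/241314410232007503509521484375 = 23.30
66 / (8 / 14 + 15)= 462 / 109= 4.24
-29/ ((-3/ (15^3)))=32625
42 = 42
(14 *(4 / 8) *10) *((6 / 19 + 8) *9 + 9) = 111510 / 19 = 5868.95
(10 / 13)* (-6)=-4.62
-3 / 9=-1 / 3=-0.33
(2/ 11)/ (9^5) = 2/ 649539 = 0.00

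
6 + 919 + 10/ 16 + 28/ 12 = 927.96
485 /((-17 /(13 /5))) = -1261 /17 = -74.18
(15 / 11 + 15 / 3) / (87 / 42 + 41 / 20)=9800 / 6347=1.54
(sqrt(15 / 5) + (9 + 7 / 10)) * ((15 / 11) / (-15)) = -97 / 110 - sqrt(3) / 11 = -1.04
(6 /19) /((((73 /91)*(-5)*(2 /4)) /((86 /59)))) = -93912 /409165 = -0.23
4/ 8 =1/ 2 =0.50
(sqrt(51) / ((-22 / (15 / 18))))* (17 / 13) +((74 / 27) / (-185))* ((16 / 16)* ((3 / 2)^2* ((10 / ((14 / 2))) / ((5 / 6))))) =-85* sqrt(51) / 1716 - 2 / 35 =-0.41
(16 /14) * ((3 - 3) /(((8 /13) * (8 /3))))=0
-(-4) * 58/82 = 116/41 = 2.83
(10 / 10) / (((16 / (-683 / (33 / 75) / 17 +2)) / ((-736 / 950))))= 4.32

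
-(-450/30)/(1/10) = 150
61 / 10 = 6.10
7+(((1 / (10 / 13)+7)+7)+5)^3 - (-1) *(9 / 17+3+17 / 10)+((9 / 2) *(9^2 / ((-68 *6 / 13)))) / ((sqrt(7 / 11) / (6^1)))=142420159 / 17000 - 9477 *sqrt(77) / 952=8290.30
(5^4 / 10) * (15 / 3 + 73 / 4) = 11625 / 8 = 1453.12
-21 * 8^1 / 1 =-168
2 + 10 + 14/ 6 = 43/ 3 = 14.33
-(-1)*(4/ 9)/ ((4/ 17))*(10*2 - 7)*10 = 2210/ 9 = 245.56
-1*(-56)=56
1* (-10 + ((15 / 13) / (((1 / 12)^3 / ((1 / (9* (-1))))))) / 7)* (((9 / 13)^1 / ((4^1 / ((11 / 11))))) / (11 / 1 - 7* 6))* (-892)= -7606530 / 36673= -207.41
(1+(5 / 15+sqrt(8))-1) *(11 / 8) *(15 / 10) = 11 / 16+33 *sqrt(2) / 8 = 6.52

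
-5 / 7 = -0.71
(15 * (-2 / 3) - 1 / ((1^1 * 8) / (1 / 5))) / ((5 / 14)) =-2807 / 100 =-28.07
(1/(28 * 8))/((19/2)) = 1/2128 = 0.00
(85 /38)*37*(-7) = -579.34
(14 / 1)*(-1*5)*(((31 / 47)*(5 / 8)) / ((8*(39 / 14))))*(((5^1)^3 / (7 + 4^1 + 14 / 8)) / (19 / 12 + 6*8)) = -135625 / 529737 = -0.26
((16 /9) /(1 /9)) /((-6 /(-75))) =200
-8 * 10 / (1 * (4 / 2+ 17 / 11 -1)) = -220 / 7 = -31.43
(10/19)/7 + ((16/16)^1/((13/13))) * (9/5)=1247/665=1.88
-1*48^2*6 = -13824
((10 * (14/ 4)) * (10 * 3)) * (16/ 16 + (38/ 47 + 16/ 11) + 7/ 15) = 2024680/ 517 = 3916.21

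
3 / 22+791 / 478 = 4709 / 2629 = 1.79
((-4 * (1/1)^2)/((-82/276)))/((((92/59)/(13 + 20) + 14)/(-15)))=-1612116/112135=-14.38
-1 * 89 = -89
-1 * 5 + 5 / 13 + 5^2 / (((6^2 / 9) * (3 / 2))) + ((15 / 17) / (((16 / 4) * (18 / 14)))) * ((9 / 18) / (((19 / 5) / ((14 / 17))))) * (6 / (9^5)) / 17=-32153599555 / 71656611039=-0.45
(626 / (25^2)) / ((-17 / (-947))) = 592822 / 10625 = 55.80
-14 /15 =-0.93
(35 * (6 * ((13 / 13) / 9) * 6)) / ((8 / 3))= 105 / 2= 52.50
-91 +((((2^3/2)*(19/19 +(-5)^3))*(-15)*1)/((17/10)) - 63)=71782/17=4222.47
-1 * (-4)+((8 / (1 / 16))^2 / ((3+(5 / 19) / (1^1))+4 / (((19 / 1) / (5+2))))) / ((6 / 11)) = 856604 / 135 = 6345.21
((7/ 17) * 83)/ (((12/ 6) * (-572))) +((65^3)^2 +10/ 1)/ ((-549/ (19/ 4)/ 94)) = -654902350233841789/ 10676952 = -61337950215.93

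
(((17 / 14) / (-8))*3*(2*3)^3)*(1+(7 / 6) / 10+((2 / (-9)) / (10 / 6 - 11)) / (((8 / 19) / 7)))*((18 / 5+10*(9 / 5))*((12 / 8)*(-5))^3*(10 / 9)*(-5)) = -1686997125 / 224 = -7531237.17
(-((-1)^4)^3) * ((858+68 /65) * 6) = -335028 /65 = -5154.28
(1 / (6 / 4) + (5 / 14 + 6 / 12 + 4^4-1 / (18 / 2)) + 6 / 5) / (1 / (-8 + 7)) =-81463 / 315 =-258.61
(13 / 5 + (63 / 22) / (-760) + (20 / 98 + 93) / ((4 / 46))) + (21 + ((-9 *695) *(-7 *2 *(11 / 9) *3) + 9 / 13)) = 3431488541973 / 10650640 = 322186.14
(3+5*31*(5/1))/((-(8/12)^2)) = -3501/2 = -1750.50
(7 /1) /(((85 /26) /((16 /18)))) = 1.90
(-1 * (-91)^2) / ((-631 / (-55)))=-455455 / 631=-721.80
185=185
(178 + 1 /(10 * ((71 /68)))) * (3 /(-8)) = -23709 /355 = -66.79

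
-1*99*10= -990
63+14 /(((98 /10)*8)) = 1769 /28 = 63.18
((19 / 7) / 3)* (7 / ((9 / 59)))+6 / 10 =5686 / 135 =42.12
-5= -5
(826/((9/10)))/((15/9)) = 1652/3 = 550.67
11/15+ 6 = 6.73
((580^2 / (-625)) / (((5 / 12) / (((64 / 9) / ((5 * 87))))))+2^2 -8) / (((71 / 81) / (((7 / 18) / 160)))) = -247247 / 3550000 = -0.07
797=797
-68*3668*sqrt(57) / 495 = -3804.26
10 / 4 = 5 / 2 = 2.50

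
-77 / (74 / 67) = -5159 / 74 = -69.72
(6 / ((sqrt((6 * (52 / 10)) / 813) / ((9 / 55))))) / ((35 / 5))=27 * sqrt(17615) / 5005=0.72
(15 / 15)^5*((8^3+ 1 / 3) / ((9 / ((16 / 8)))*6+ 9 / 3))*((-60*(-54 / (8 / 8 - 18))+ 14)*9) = -2307037 / 85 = -27141.61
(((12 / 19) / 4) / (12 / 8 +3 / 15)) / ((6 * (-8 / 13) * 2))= -65 / 5168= -0.01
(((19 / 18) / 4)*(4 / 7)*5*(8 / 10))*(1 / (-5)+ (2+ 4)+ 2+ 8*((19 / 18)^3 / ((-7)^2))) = 54241732 / 11252115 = 4.82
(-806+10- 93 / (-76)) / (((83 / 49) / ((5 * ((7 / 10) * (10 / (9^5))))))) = -0.28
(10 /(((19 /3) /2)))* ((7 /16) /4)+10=3145 /304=10.35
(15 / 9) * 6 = 10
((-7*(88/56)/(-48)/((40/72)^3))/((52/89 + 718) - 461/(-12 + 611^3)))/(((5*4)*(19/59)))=3201581670651837/11086766771777720000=0.00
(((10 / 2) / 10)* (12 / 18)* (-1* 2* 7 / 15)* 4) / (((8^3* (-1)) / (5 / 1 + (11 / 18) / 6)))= 3857 / 311040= 0.01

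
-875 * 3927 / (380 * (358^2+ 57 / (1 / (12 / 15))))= -3436125 / 48719648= -0.07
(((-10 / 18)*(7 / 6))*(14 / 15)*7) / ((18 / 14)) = -2401 / 729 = -3.29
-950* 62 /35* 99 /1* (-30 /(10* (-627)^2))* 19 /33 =620 /847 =0.73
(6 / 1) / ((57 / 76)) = 8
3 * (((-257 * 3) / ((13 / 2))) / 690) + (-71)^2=7535524 / 1495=5040.48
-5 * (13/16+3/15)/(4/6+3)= -243/176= -1.38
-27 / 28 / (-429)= 9 / 4004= 0.00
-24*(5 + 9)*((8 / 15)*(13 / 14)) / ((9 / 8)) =-6656 / 45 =-147.91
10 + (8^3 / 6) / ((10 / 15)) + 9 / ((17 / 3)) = 2373 / 17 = 139.59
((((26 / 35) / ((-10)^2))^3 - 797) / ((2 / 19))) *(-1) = 81157015583257 / 10718750000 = 7571.50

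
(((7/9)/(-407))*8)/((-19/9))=56/7733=0.01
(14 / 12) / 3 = 7 / 18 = 0.39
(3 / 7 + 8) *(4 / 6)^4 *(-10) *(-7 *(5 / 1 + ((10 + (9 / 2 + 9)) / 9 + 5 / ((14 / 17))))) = 8137280 / 5103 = 1594.61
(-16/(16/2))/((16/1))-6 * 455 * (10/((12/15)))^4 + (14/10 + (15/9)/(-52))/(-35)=-909777834271/13650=-66650390.79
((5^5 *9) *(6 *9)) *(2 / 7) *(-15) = -45562500 / 7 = -6508928.57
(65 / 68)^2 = 4225 / 4624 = 0.91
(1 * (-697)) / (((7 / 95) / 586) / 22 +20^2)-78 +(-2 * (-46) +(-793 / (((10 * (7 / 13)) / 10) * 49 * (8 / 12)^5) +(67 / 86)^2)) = -2141250544098937897 / 9942255261166368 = -215.37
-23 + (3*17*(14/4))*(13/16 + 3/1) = 657.53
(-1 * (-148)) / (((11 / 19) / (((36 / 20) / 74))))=342 / 55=6.22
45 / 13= 3.46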